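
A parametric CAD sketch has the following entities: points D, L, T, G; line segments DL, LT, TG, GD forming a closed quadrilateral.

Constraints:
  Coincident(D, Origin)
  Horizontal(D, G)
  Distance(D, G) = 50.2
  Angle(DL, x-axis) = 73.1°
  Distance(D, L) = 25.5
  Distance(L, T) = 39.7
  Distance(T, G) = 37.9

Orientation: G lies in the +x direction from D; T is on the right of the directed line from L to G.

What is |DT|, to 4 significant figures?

21.03

Checks: |LT| = 39.70 ✓; |TG| = 37.90 ✓.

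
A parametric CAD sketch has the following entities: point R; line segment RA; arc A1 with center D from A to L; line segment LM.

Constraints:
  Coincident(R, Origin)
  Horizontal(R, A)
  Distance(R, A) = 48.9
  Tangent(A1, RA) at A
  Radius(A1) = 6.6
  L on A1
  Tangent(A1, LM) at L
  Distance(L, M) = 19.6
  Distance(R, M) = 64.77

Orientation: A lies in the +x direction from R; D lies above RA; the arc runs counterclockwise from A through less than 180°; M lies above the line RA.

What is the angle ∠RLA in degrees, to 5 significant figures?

32.649°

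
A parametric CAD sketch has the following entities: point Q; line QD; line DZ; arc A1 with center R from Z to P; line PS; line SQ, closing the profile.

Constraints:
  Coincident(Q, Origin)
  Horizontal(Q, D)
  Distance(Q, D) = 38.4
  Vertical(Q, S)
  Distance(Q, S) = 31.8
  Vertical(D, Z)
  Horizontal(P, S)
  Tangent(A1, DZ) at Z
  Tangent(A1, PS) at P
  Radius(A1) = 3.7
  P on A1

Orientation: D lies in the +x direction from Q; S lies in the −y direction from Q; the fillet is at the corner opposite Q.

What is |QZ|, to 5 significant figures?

47.583

Q is at the origin; Q and D share the same y with |QD| = 38.4 and D on the +x side, so D = (38.400, 0.0000). Q and S share the same x with |QS| = 31.8 and S on the −y side, so S = (0.0000, -31.800). The virtual corner opposite Q is at (38.400, -31.800). Since A1 is tangent to DZ there, RZ ⟂ DZ and tangency of A1 to PS means the radius RP is perpendicular to PS, with radius 3.7, so the center R sits 3.7 in from both sides at R = (34.700, -28.100). That places the tangent points at Z = (38.400, -28.100) on DZ and P = (34.700, -31.800) on PS. Then |QZ| = |Z − Q| = 47.583.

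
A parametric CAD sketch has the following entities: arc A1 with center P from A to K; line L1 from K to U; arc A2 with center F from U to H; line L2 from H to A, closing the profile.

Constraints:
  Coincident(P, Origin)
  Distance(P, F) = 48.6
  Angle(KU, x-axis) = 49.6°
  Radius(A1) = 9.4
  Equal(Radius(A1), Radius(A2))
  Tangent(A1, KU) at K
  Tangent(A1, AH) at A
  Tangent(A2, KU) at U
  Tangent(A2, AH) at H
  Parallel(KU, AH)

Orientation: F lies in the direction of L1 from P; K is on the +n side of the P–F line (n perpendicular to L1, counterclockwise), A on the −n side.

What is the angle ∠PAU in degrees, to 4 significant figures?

68.85°

The slot axis is L1's direction at 49.6°, so u = (cos 49.6°, sin 49.6°) = (0.6481, 0.7615) and n = (−sin 49.6°, cos 49.6°) = (-0.7615, 0.6481). P is at the origin and F lies 48.6 along u from P, so F = 48.6·u = (31.50, 37.01). Tangency of A1 to both parallel lines with radius 9.4 puts K and A at P ± 9.4·n: K = (-7.158, 6.092), A = (7.158, -6.092). Equal radii place U and H the same way about F: U = F + 9.4·n = (24.34, 43.10), H = F − 9.4·n = (38.66, 30.92). Then cos ∠PAU = AP·AU / (|AP||AU|), giving 68.85°.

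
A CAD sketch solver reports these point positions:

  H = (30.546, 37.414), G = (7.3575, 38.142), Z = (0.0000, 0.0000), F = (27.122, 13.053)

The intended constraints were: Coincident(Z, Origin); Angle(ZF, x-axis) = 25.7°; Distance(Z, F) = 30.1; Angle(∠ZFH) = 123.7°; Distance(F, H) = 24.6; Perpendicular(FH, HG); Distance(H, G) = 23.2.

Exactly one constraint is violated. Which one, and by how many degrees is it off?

Perpendicular(FH, HG) — off by 6.20°.

Z = (0.00, 0.00) ✓; ZF at 25.70° ✓; |ZF| = 30.10 ✓; ∠ZFH = 123.7° ✓; |FH| = 24.60 ✓; ∠(FH, HG) = 96.20° ✗; |HG| = 23.20 ✓.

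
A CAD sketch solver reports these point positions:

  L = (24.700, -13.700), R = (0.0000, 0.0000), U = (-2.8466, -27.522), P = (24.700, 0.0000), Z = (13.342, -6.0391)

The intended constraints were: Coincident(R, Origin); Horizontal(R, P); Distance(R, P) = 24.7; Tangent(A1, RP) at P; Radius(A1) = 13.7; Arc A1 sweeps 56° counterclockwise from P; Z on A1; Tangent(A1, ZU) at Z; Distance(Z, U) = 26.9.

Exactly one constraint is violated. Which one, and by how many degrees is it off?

Tangent(A1, ZU) at Z — off by 3.00°.

R = (0.00, 0.00) ✓; R.y = 0.00, P.y = 0.00 ✓; |RP| = 24.70 ✓; ∠(LP, PR) = 90.00° ✓; |LP| = 13.70 ✓; bearing(L→Z) − bearing(L→P) = 56.00° ✓; |LZ| = 13.70 ✓; ∠(LZ, ZU) = 93.00° ✗; |ZU| = 26.90 ✓.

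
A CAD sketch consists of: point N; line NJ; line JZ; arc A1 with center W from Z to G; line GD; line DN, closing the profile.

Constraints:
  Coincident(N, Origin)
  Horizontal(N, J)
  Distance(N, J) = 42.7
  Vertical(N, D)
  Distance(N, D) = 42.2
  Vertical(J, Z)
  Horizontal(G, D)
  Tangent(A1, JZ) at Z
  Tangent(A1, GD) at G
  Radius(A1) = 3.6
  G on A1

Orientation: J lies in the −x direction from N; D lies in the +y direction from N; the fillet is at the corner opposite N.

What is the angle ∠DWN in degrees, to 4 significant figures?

49.89°

N is at the origin; N and J share the same y with |NJ| = 42.7 and J on the −x side, so J = (-42.70, 0.000). N and D share the same x with |ND| = 42.2 and D on the +y side, so D = (0.000, 42.20). The virtual corner opposite N is at (-42.70, 42.20). The tangent condition forces WZ to be normal to JZ and since A1 is tangent to GD there, WG ⟂ GD, with radius 3.6, so the center W sits 3.6 in from both sides at W = (-39.10, 38.60). Then cos ∠DWN = WD·WN / (|WD||WN|), giving 49.89°.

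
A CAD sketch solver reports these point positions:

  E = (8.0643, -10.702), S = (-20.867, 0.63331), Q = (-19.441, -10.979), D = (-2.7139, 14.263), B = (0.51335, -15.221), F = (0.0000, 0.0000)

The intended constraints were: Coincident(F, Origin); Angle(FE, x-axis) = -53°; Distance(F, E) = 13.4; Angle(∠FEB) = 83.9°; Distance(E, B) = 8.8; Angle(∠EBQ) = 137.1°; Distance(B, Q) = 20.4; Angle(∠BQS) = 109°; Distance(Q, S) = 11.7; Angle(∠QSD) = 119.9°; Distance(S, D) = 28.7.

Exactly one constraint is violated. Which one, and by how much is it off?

Distance(S, D) = 28.7 — off by 6.00.

F = (0.00, 0.00) ✓; FE at -53.00° ✓; |FE| = 13.40 ✓; ∠FEB = 83.90° ✓; |EB| = 8.800 ✓; ∠EBQ = 137.1° ✓; |BQ| = 20.40 ✓; ∠BQS = 109.0° ✓; |QS| = 11.70 ✓; ∠QSD = 119.9° ✓; |SD| = 22.70 ✗.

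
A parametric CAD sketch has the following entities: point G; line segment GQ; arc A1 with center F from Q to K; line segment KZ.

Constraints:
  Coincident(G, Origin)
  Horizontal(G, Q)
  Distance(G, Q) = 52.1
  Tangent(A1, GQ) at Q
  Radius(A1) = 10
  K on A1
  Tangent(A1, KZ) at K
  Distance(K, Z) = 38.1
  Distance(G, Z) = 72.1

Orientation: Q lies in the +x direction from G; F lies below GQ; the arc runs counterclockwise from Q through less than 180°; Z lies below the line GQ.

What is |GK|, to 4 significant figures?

44.30

Checks: |FK| = 10.00 ✓; ∠(FK, KZ) = 90.00° ✓; |KZ| = 38.10 ✓; |GZ| = 72.10 ✓.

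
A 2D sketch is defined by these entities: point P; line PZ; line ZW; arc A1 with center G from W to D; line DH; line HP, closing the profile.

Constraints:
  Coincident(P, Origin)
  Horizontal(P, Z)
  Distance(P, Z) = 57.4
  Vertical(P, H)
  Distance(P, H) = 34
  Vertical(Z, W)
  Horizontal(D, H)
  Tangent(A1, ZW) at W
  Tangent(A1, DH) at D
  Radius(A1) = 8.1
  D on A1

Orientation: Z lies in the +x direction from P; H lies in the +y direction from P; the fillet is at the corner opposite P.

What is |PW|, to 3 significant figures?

63.0

P is at the origin; PZ is horizontal with |PZ| = 57.4 and Z on the +x side, so Z = (57.4, 0.00). PH is vertical with |PH| = 34.0 and H on the +y side, so H = (0.00, 34.0). The virtual corner opposite P is at (57.4, 34.0). Since A1 is tangent to ZW there, GW ⟂ ZW and A1 meets DH tangentially, so GD is at right angles to DH, with radius 8.1, so the center G sits 8.1 in from both sides at G = (49.3, 25.9). That places the tangent points at W = (57.4, 25.9) on ZW and D = (49.3, 34.0) on DH. Then |PW| = |W − P| = 63.0.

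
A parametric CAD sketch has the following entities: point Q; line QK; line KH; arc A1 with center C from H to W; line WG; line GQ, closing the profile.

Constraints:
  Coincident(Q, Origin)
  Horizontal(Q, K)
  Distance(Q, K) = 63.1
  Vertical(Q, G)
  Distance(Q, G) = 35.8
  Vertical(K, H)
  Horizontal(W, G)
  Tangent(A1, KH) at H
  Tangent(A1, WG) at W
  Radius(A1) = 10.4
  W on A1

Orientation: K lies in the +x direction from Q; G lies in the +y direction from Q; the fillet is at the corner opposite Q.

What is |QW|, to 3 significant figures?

63.7

Q is at the origin; Q and K share the same y with |QK| = 63.1 and K on the +x side, so K = (63.1, 0.00). QG is vertical with |QG| = 35.8 and G on the +y side, so G = (0.00, 35.8). The virtual corner opposite Q is at (63.1, 35.8). A1 meets KH tangentially, so CH is at right angles to KH and A1 meets WG tangentially, so CW is at right angles to WG, with radius 10.4, so the center C sits 10.4 in from both sides at C = (52.7, 25.4). That places the tangent points at H = (63.1, 25.4) on KH and W = (52.7, 35.8) on WG. Then |QW| = |W − Q| = 63.7.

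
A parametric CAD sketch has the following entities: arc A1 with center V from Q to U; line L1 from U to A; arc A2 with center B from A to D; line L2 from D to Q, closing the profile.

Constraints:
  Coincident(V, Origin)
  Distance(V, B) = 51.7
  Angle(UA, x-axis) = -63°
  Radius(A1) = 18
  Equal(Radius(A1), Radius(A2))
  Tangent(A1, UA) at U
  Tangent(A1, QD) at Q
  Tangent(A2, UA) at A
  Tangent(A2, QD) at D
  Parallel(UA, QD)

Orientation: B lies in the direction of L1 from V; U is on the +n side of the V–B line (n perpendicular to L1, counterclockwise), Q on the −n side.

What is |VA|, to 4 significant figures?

54.74

The slot axis is L1's direction at -63.0°, so u = (cos -63.0°, sin -63.0°) = (0.4540, -0.8910) and n = (−sin -63.0°, cos -63.0°) = (0.8910, 0.4540). V is at the origin and B lies 51.7 along u from V, so B = 51.7·u = (23.47, -46.07). Tangency of A1 to both parallel lines with radius 18.0 puts U and Q at V ± 18.0·n: U = (16.04, 8.172), Q = (-16.04, -8.172). Equal radii place A and D the same way about B: A = B + 18.0·n = (39.51, -37.89), D = B − 18.0·n = (7.433, -54.24). Then |VA| = |A − V| = 54.74.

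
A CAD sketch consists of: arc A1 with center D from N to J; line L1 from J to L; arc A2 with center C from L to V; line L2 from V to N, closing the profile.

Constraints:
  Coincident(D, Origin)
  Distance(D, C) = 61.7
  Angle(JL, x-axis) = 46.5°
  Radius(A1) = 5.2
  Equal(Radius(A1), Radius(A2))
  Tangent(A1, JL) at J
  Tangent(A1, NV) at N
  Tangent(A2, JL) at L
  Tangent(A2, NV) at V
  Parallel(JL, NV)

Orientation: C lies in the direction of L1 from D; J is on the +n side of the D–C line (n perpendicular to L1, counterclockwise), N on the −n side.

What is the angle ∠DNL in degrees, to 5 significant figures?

80.432°

The slot axis is L1's direction at 46.5°, so u = (cos 46.5°, sin 46.5°) = (0.68835, 0.72537) and n = (−sin 46.5°, cos 46.5°) = (-0.72537, 0.68835). D is at the origin and C lies 61.7 along u from D, so C = 61.7·u = (42.471, 44.756). Tangency of A1 to both parallel lines with radius 5.2 puts J and N at D ± 5.2·n: J = (-3.7719, 3.5794), N = (3.7719, -3.5794). Equal radii place L and V the same way about C: L = C + 5.2·n = (38.700, 48.335), V = C − 5.2·n = (46.243, 41.176). Then cos ∠DNL = ND·NL / (|ND||NL|), giving 80.432°.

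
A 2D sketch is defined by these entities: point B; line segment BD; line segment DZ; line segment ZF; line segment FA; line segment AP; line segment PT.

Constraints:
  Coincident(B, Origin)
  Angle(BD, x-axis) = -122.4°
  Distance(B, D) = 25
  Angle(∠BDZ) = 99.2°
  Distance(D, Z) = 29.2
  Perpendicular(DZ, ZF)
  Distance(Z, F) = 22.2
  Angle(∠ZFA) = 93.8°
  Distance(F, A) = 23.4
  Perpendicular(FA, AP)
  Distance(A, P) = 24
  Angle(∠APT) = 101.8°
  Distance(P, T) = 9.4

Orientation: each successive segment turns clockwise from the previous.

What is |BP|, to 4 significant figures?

26.21

∠ZFA = 93.8° gives FA at -19.40° from the x-axis; with |FA| = 23.4, A = (-9.418, 3.027). The perpendicularity gives AP at right angles to FA, so AP runs at -109.4°; with |AP| = 24.0, P = (-17.39, -19.61). Then |BP| = |P − B| = 26.21.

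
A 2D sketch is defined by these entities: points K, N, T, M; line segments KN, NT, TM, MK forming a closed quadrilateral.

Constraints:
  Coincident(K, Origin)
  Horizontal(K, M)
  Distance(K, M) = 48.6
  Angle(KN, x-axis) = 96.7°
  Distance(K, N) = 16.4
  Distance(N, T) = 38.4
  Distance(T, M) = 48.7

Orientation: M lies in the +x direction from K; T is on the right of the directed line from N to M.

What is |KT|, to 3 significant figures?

22.1

Checks: |NT| = 38.40 ✓; |TM| = 48.70 ✓.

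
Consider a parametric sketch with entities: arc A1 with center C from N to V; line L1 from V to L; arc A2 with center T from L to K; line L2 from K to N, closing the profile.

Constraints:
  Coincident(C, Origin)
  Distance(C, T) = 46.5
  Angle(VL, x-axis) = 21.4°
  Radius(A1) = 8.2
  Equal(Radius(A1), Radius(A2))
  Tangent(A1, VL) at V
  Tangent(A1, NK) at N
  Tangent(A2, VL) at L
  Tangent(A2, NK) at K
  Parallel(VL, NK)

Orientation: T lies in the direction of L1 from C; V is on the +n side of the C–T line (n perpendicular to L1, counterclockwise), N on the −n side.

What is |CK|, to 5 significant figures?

47.217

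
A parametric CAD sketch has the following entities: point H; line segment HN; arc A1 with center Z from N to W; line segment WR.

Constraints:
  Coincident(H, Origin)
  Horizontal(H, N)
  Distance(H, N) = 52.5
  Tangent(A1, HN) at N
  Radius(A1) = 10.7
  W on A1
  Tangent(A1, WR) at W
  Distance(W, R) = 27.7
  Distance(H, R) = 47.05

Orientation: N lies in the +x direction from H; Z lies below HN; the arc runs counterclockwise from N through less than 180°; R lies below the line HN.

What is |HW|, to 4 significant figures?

43.00

H is at the origin; H and N share the same y with |HN| = 52.5 and N on the +x side, so N = (52.50, 0.000). Tangency of A1 to HN means the radius ZN is perpendicular to HN, so Z = N + (0, -10.7) = (52.50, -10.70). Since ZW ⟂ WR (tangency), |ZR| = √(10.7² + 27.7²) = 29.69 regardless of where W sits on A1. So R lies on both circle(H, 47.05) and circle(Z, 29.69); the below-HN intersection is R = (33.24, -33.30). W is the foot of the tangent from R: W = (42.40, -7.160).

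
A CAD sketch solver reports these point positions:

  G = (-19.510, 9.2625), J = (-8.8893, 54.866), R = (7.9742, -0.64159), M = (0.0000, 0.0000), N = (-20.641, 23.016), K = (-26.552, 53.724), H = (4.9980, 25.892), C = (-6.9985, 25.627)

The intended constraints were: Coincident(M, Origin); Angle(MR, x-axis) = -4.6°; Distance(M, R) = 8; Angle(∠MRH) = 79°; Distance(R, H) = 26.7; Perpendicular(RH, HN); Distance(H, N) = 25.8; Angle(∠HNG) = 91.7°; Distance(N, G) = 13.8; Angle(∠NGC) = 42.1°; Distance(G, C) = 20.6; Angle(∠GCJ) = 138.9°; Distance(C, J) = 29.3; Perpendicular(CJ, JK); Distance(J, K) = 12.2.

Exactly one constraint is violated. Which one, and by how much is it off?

Distance(J, K) = 12.2 — off by 5.50.

M = (0.00, 0.00) ✓; MR at -4.600° ✓; |MR| = 8.000 ✓; ∠MRH = 79.00° ✓; |RH| = 26.70 ✓; ∠(RH, HN) = 90.00° ✓; |HN| = 25.80 ✓; ∠HNG = 91.70° ✓; |NG| = 13.80 ✓; ∠NGC = 42.10° ✓; |GC| = 20.60 ✓; ∠GCJ = 138.9° ✓; |CJ| = 29.30 ✓; ∠(CJ, JK) = 90.00° ✓; |JK| = 17.70 ✗.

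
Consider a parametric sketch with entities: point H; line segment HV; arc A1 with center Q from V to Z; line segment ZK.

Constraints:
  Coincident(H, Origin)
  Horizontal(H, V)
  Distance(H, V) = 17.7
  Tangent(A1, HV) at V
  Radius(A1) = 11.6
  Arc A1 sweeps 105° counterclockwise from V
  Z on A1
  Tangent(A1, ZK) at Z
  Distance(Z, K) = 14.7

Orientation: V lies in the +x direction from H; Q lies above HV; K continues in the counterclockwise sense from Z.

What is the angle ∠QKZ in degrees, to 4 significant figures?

38.28°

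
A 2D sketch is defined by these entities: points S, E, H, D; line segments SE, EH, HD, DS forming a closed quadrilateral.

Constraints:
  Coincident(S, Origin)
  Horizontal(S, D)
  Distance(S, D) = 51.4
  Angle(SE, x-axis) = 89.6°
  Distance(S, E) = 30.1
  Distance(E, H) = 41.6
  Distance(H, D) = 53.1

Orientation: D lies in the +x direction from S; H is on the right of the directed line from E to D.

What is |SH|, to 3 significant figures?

11.5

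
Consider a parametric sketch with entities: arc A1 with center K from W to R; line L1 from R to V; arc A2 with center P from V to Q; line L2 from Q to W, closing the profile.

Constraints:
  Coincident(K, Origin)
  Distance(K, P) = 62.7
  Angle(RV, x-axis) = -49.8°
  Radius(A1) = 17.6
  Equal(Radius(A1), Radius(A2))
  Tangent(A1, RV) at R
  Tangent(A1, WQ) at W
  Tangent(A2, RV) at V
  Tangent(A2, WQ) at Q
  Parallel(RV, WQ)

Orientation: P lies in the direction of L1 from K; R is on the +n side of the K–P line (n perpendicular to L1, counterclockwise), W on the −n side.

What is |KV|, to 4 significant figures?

65.12

The slot axis is L1's direction at -49.8°, so u = (cos -49.8°, sin -49.8°) = (0.6455, -0.7638) and n = (−sin -49.8°, cos -49.8°) = (0.7638, 0.6455). K is at the origin and P lies 62.7 along u from K, so P = 62.7·u = (40.47, -47.89). Tangency of A1 to both parallel lines with radius 17.6 puts R and W at K ± 17.6·n: R = (13.44, 11.36), W = (-13.44, -11.36). Equal radii place V and Q the same way about P: V = P + 17.6·n = (53.91, -36.53), Q = P − 17.6·n = (27.03, -59.25). Then |KV| = |V − K| = 65.12.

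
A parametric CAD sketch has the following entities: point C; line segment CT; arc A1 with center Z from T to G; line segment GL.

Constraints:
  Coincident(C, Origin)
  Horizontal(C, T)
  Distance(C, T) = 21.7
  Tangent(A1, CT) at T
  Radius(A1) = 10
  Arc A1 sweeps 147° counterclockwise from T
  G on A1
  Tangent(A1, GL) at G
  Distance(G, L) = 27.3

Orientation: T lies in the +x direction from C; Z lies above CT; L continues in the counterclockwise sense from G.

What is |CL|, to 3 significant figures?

33.5

C is at the origin; CT is horizontal with |CT| = 21.7 and T on the +x side, so T = (21.7, 0.00). The tangent condition forces ZT to be normal to CT, so Z = T + (0, 10) = (21.7, 10.0). On A1, T sits at bearing -90° from Z; a 147° counterclockwise sweep puts G at bearing 57°, so G = Z + 10.0·(cos 57°, sin 57°) = (27.1, 18.4). Since A1 is tangent to GL there, ZG ⟂ GL, so GL runs along (−sin 57°, cos 57°); with |GL| = 27.3, L = (4.25, 33.3). Then |CL| = |L − C| = 33.5.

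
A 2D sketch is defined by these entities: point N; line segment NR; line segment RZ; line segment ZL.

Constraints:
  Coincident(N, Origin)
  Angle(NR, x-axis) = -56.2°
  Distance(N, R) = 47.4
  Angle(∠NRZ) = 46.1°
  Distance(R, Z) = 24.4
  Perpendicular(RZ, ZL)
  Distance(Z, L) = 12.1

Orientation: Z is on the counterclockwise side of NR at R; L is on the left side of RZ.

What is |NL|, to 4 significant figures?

23.62

N is at the origin; NR runs at -56.2° with length 47.4, so R = 47.4·(cos -56.2°, sin -56.2°) = (26.37, -39.39). ∠NRZ = 46.1°, so RZ runs at -56.2° + (180° − 46.1°) = 77.70° from the x-axis; with |RZ| = 24.4, Z = R + 24.4·(cos 77.70°, sin 77.70°) = (31.57, -15.55). The perpendicularity gives ZL at right angles to RZ; with |ZL| = 12.1 on the left of RZ, L = Z + 12.1·(-0.9770, 0.2130) = (19.74, -12.97). Then |NL| = |L − N| = 23.62.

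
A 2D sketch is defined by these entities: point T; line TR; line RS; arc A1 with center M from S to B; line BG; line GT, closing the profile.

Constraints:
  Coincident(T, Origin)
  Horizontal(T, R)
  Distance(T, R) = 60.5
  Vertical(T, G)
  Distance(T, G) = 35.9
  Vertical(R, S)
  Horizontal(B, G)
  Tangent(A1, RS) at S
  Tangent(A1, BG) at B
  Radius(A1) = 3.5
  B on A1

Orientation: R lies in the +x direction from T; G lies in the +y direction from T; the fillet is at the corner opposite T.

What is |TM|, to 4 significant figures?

65.56

T is at the origin; T and R share the same y with |TR| = 60.5 and R on the +x side, so R = (60.50, 0.000). TG is vertical with |TG| = 35.9 and G on the +y side, so G = (0.000, 35.90). The virtual corner opposite T is at (60.50, 35.90). The tangent condition forces MS to be normal to RS and A1 meets BG tangentially, so MB is at right angles to BG, with radius 3.5, so the center M sits 3.5 in from both sides at M = (57.00, 32.40). Then |TM| = |M − T| = 65.56.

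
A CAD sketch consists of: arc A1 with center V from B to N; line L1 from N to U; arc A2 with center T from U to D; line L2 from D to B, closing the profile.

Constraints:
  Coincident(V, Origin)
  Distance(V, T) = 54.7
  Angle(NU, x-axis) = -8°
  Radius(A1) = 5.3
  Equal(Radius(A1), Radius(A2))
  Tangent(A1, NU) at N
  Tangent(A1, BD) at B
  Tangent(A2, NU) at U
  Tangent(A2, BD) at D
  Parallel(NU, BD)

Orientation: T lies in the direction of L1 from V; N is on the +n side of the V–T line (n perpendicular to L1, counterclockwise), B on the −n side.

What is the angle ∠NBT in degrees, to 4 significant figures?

84.47°

The slot axis is L1's direction at -8.0°, so u = (cos -8.0°, sin -8.0°) = (0.9903, -0.1392) and n = (−sin -8.0°, cos -8.0°) = (0.1392, 0.9903). V is at the origin and T lies 54.7 along u from V, so T = 54.7·u = (54.17, -7.613). Tangency of A1 to both parallel lines with radius 5.3 puts N and B at V ± 5.3·n: N = (0.7376, 5.248), B = (-0.7376, -5.248). Then cos ∠NBT = BN·BT / (|BN||BT|), giving 84.47°.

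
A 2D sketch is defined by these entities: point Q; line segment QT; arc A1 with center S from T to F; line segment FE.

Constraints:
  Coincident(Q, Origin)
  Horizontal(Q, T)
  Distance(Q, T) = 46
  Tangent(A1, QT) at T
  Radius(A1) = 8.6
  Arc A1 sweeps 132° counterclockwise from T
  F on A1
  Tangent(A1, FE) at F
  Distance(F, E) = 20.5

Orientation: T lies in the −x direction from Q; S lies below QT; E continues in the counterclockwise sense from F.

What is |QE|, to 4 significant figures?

48.69

On A1, T sits at bearing 90° from S; a 132° counterclockwise sweep puts F at bearing 222°, so F = S + 8.6·(cos 222°, sin 222°) = (-52.39, -14.35). The tangent condition forces SF to be normal to FE, so FE runs along (−sin 222°, cos 222°); with |FE| = 20.5, E = (-38.67, -29.59). Then |QE| = |E − Q| = 48.69.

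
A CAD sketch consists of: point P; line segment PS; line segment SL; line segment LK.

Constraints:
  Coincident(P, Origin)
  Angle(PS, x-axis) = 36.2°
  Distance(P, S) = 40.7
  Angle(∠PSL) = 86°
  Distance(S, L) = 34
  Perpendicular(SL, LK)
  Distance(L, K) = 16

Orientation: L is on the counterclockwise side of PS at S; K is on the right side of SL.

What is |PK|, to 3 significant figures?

64.6

P is at the origin; PS runs at 36.2° with length 40.7, so S = 40.7·(cos 36.2°, sin 36.2°) = (32.8, 24.0). ∠PSL = 86.0°, so SL runs at 36.2° + (180° − 86.0°) = 130° from the x-axis; with |SL| = 34.0, L = S + 34.0·(cos 130°, sin 130°) = (10.9, 50.0). The perpendicularity gives LK at right angles to SL; with |LK| = 16.0 on the right of SL, K = L + 16.0·(0.764, 0.645) = (23.1, 60.3). Then |PK| = |K − P| = 64.6.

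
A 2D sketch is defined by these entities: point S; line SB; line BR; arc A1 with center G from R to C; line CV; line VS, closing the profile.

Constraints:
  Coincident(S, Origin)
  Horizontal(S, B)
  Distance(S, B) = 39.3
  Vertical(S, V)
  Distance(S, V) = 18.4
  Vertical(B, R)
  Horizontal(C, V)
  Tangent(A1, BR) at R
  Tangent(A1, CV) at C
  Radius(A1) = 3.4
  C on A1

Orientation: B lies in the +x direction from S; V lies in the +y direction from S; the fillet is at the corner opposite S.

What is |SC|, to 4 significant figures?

40.34

S is at the origin; SB is horizontal with |SB| = 39.3 and B on the +x side, so B = (39.30, 0.000). SV is vertical with |SV| = 18.4 and V on the +y side, so V = (0.000, 18.40). The virtual corner opposite S is at (39.30, 18.40). A1 meets BR tangentially, so GR is at right angles to BR and A1 meets CV tangentially, so GC is at right angles to CV, with radius 3.4, so the center G sits 3.4 in from both sides at G = (35.90, 15.00). That places the tangent points at R = (39.30, 15.00) on BR and C = (35.90, 18.40) on CV. Then |SC| = |C − S| = 40.34.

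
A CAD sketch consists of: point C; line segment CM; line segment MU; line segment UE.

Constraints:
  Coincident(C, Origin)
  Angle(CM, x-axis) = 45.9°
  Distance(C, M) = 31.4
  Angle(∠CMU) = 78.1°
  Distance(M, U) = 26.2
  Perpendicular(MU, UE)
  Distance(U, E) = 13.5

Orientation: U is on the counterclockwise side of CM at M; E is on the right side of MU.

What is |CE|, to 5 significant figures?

48.425

C is at the origin; CM runs at 45.9° with length 31.4, so M = 31.4·(cos 45.9°, sin 45.9°) = (21.852, 22.549). ∠CMU = 78.1°, so MU runs at 45.9° + (180° − 78.1°) = 147.80° from the x-axis; with |MU| = 26.2, U = M + 26.2·(cos 147.80°, sin 147.80°) = (-0.31860, 36.511). The perpendicularity gives UE at right angles to MU; with |UE| = 13.5 on the right of MU, E = U + 13.5·(0.53288, 0.84619) = (6.8752, 47.934). Then |CE| = |E − C| = 48.425.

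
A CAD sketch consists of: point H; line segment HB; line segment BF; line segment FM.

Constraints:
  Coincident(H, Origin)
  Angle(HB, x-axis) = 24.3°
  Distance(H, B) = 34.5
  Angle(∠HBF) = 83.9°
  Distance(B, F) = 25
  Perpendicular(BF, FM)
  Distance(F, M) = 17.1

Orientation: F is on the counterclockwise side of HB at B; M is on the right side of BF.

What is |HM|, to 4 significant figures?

55.66

H is at the origin; HB runs at 24.3° with length 34.5, so B = 34.5·(cos 24.3°, sin 24.3°) = (31.44, 14.20). ∠HBF = 83.9°, so BF runs at 24.3° + (180° − 83.9°) = 120.4° from the x-axis; with |BF| = 25.0, F = B + 25.0·(cos 120.4°, sin 120.4°) = (18.79, 35.76). BF ⟂ FM; with |FM| = 17.1 on the right of BF, M = F + 17.1·(0.8625, 0.5060) = (33.54, 44.41). Then |HM| = |M − H| = 55.66.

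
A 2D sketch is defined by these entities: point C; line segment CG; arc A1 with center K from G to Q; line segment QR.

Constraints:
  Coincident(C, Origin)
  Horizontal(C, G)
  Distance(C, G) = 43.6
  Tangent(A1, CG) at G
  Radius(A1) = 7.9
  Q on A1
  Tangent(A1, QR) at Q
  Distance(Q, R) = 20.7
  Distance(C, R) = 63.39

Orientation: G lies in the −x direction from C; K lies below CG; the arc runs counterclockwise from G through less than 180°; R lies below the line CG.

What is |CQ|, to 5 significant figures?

51.186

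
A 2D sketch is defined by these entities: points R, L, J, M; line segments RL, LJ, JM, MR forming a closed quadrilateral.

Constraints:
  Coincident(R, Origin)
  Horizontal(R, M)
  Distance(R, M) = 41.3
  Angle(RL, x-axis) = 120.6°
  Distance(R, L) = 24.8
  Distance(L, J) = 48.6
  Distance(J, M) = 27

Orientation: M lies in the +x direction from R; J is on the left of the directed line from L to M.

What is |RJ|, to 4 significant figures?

44.42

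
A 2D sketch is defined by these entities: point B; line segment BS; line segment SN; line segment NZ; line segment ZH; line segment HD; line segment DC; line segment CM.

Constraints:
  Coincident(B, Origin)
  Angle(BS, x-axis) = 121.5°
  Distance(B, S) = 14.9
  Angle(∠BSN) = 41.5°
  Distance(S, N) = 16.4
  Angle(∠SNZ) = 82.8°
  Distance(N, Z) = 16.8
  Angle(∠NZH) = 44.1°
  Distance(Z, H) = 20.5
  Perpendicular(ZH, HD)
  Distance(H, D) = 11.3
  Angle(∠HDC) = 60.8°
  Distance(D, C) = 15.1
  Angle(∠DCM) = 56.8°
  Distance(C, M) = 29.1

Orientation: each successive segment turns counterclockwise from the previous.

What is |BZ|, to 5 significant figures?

7.4829

B is at the origin; BS runs at 121.5° with length 14.9, so S = (-7.7852, 12.704). ∠BSN = 41.5° gives SN at -100.00° from the x-axis; with |SN| = 16.4, N = (-10.633, -3.4465). ∠SNZ = 82.8° gives NZ at -2.8000° from the x-axis; with |NZ| = 16.8, Z = (6.1469, -4.2672). Then |BZ| = |Z − B| = 7.4829.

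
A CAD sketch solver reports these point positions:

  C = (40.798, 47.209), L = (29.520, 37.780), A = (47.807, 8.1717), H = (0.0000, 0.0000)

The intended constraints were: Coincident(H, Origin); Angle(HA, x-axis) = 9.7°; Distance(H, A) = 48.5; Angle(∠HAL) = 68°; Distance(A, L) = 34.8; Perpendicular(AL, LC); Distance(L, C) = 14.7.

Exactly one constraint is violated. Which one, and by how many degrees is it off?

Perpendicular(AL, LC) — off by 8.20°.

H = (0.00, 0.00) ✓; HA at 9.700° ✓; |HA| = 48.50 ✓; ∠HAL = 68.00° ✓; |AL| = 34.80 ✓; ∠(AL, LC) = 81.80° ✗; |LC| = 14.70 ✓.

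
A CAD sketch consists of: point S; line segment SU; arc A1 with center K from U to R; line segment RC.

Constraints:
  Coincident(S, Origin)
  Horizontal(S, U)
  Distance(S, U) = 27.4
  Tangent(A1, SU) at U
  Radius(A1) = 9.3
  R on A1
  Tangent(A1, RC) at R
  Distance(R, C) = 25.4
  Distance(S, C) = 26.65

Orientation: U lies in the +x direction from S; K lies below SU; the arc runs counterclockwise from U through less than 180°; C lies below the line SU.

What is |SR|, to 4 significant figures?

19.99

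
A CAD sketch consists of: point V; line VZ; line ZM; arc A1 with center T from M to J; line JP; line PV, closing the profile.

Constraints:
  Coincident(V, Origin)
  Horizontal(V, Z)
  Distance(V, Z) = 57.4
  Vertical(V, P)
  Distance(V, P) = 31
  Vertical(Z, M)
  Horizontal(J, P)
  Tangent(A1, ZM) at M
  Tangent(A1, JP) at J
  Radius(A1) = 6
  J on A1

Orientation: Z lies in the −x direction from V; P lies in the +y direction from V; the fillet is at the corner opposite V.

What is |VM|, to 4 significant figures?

62.61

V is at the origin; VZ is horizontal with |VZ| = 57.4 and Z on the −x side, so Z = (-57.40, 0.000). V and P share the same x with |VP| = 31.0 and P on the +y side, so P = (0.000, 31.00). The virtual corner opposite V is at (-57.40, 31.00). Since A1 is tangent to ZM there, TM ⟂ ZM and A1 meets JP tangentially, so TJ is at right angles to JP, with radius 6.0, so the center T sits 6.0 in from both sides at T = (-51.40, 25.00). That places the tangent points at M = (-57.40, 25.00) on ZM and J = (-51.40, 31.00) on JP. Then |VM| = |M − V| = 62.61.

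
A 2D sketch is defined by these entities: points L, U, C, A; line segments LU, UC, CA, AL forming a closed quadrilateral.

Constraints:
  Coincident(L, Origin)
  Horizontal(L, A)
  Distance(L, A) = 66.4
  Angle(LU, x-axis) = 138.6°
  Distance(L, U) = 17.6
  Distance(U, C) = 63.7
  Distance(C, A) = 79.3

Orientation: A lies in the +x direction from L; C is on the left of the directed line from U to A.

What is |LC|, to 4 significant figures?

68.59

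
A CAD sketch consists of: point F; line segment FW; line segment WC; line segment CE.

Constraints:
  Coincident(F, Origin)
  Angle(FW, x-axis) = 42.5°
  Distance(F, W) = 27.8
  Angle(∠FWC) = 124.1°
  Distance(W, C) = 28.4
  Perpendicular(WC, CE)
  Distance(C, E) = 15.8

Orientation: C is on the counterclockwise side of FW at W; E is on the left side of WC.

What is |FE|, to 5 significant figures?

44.574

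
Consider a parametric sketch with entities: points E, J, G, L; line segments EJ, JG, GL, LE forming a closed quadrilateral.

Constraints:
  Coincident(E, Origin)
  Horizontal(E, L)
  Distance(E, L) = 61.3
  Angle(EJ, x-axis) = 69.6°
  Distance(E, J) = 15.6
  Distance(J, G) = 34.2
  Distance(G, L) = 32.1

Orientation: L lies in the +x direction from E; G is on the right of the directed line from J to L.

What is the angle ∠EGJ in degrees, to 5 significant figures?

27.053°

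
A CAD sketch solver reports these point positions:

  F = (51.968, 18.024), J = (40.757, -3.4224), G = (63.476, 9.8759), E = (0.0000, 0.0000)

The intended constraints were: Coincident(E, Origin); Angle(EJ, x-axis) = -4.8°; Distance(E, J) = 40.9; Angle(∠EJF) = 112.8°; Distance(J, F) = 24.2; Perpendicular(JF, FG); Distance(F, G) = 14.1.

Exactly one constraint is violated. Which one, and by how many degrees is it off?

Perpendicular(JF, FG) — off by 7.70°.

E = (0.00, 0.00) ✓; EJ at -4.800° ✓; |EJ| = 40.90 ✓; ∠EJF = 112.8° ✓; |JF| = 24.20 ✓; ∠(JF, FG) = 97.70° ✗; |FG| = 14.10 ✓.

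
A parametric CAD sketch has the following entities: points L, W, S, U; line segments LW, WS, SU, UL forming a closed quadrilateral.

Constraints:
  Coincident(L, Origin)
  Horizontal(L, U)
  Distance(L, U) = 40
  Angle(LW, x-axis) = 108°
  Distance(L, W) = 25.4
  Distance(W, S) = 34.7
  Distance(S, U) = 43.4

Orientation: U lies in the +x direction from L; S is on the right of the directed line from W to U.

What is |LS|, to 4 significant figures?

10.32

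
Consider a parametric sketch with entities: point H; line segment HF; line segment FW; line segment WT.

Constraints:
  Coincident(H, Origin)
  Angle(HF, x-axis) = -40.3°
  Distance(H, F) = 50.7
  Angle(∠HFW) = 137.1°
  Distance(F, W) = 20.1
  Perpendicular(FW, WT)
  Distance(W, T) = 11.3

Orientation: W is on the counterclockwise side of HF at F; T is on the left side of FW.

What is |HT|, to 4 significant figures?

61.77

H is at the origin; HF runs at -40.3° with length 50.7, so F = 50.7·(cos -40.3°, sin -40.3°) = (38.67, -32.79). ∠HFW = 137.1°, so FW runs at -40.3° + (180° − 137.1°) = 2.600° from the x-axis; with |FW| = 20.1, W = F + 20.1·(cos 2.600°, sin 2.600°) = (58.75, -31.88). The perpendicularity gives WT at right angles to FW; with |WT| = 11.3 on the left of FW, T = W + 11.3·(-0.04536, 0.9990) = (58.23, -20.59). Then |HT| = |T − H| = 61.77.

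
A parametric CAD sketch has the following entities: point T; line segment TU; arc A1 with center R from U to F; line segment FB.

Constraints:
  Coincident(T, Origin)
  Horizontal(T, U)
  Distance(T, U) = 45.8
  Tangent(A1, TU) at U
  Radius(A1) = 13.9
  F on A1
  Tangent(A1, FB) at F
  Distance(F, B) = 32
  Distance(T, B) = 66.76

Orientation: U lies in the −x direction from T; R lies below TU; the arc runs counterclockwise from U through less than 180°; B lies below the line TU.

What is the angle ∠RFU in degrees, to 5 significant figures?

33.072°

Checks: |RF| = 13.90 ✓; ∠(RF, FB) = 90.00° ✓; |FB| = 32.00 ✓; |TB| = 66.76 ✓.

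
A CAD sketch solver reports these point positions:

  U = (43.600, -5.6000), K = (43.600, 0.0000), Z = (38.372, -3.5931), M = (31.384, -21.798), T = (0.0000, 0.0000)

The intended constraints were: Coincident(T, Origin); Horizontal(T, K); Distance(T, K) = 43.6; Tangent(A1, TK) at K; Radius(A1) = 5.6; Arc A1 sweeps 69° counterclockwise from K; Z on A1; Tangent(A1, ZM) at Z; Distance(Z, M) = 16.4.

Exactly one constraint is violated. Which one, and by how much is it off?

Distance(Z, M) = 16.4 — off by 3.10.

T = (0.00, 0.00) ✓; T.y = 0.00, K.y = 0.00 ✓; |TK| = 43.60 ✓; ∠(UK, KT) = 90.00° ✓; |UK| = 5.600 ✓; bearing(U→Z) − bearing(U→K) = 69.00° ✓; |UZ| = 5.600 ✓; ∠(UZ, ZM) = 90.00° ✓; |ZM| = 19.50 ✗.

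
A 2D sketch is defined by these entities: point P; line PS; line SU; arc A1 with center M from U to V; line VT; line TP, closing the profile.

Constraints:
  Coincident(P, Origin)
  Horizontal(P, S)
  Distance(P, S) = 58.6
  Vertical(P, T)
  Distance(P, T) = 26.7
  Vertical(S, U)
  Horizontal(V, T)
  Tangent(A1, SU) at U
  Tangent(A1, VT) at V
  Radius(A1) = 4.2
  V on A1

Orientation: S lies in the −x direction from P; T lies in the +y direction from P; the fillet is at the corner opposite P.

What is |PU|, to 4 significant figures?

62.77

The virtual corner opposite P is at (-58.60, 26.70). A1 meets SU tangentially, so MU is at right angles to SU and A1 meets VT tangentially, so MV is at right angles to VT, with radius 4.2, so the center M sits 4.2 in from both sides at M = (-54.40, 22.50). That places the tangent points at U = (-58.60, 22.50) on SU and V = (-54.40, 26.70) on VT. Then |PU| = |U − P| = 62.77.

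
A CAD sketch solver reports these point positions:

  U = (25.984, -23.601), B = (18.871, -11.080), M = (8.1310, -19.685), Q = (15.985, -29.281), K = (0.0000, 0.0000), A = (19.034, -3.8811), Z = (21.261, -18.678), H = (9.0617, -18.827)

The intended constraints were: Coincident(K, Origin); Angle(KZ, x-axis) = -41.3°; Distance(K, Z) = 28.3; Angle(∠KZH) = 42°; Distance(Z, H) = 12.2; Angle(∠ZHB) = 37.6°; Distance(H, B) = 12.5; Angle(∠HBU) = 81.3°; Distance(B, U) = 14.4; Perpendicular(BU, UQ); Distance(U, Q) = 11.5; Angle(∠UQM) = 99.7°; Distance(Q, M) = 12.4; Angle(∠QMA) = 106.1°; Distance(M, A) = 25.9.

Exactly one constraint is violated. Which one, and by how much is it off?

Distance(M, A) = 25.9 — off by 6.70.

K = (0.00, 0.00) ✓; KZ at -41.30° ✓; |KZ| = 28.30 ✓; ∠KZH = 42.00° ✓; |ZH| = 12.20 ✓; ∠ZHB = 37.60° ✓; |HB| = 12.50 ✓; ∠HBU = 81.30° ✓; |BU| = 14.40 ✓; ∠(BU, UQ) = 90.00° ✓; |UQ| = 11.50 ✓; ∠UQM = 99.70° ✓; |QM| = 12.40 ✓; ∠QMA = 106.1° ✓; |MA| = 19.20 ✗.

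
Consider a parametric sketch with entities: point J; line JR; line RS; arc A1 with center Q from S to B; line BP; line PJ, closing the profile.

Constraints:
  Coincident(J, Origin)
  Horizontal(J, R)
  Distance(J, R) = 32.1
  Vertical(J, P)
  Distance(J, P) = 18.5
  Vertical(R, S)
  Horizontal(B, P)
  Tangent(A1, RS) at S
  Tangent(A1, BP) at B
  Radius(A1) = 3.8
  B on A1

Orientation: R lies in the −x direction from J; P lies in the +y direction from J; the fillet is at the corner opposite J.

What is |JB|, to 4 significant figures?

33.81

J is at the origin; JR is horizontal with |JR| = 32.1 and R on the −x side, so R = (-32.10, 0.000). JP is vertical with |JP| = 18.5 and P on the +y side, so P = (0.000, 18.50). The virtual corner opposite J is at (-32.10, 18.50). Tangency of A1 to RS means the radius QS is perpendicular to RS and A1 meets BP tangentially, so QB is at right angles to BP, with radius 3.8, so the center Q sits 3.8 in from both sides at Q = (-28.30, 14.70). That places the tangent points at S = (-32.10, 14.70) on RS and B = (-28.30, 18.50) on BP. Then |JB| = |B − J| = 33.81.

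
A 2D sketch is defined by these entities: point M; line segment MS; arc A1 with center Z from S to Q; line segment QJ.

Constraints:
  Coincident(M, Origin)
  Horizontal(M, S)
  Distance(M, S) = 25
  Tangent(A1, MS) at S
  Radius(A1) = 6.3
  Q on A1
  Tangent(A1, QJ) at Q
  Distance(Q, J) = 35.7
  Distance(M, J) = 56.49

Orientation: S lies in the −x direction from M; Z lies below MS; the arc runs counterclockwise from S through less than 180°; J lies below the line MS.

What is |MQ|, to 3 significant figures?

31.4

M is at the origin; M and S share the same y with |MS| = 25.0 and S on the −x side, so S = (-25.0, 0.00). The tangent condition forces ZS to be normal to MS, so Z = S + (0, -6.3) = (-25.0, -6.30). Since ZQ ⟂ QJ (tangency), |ZJ| = √(6.3² + 35.7²) = 36.3 regardless of where Q sits on A1. So J lies on both circle(M, 56.49) and circle(Z, 36.3); the below-MS intersection is J = (-41.1, -38.8). Q is the foot of the tangent from J: Q = (-31.0, -4.53).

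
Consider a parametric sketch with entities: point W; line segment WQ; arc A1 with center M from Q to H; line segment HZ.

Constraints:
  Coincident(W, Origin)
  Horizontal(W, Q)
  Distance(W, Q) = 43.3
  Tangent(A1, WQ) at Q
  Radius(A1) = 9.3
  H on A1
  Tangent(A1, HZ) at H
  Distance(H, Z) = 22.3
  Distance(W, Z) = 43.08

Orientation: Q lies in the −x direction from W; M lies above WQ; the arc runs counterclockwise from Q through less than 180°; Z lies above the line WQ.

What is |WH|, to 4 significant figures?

35.01

W is at the origin; WQ is horizontal with |WQ| = 43.3 and Q on the −x side, so Q = (-43.30, 0.000). The tangent condition forces MQ to be normal to WQ, so M = Q + (0, 9.3) = (-43.30, 9.300). Since MH ⟂ HZ (tangency), |MZ| = √(9.3² + 22.3²) = 24.16 regardless of where H sits on A1. So Z lies on both circle(W, 43.08) and circle(M, 24.16); the above-WQ intersection is Z = (-30.89, 30.03). H is the foot of the tangent from Z: H = (-34.10, 7.962).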